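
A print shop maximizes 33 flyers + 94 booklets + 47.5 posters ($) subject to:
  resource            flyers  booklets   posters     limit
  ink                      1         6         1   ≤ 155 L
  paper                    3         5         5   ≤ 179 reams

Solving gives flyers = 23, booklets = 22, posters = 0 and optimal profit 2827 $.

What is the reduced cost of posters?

Both ink and paper are binding at x*.
From A_Bᵀ y = c: 1·y_ink + 3·y_paper = 33; 6·y_ink + 5·y_paper = 94.
Solving: y_ink = 9, y_paper = 8.
Reduced cost of posters: c₃ − yᵀa₃ = 47.5 − (9·1 + 8·5) = 47.5 − 49 = -1.5.

-1.5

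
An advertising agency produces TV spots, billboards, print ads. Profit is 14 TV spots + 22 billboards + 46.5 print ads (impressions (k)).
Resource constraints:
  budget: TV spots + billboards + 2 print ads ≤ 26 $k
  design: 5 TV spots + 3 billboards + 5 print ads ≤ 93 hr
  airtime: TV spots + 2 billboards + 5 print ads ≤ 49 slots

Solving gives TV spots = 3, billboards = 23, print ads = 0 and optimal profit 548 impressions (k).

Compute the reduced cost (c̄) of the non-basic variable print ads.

Binding: budget and airtime. Non-binding: design (9 unused).
Slack constraints have shadow price 0 (complementary slackness).
From A_Bᵀ y = c: 1·y_budget + 1·y_airtime = 14; 1·y_budget + 2·y_airtime = 22.
This yields shadow prices y_budget = 6, y_airtime = 8.
Reduced cost of print ads: c₃ − yᵀa₃ = 46.5 − (6·2 + 8·5) = 46.5 − 52 = -5.5.

-5.5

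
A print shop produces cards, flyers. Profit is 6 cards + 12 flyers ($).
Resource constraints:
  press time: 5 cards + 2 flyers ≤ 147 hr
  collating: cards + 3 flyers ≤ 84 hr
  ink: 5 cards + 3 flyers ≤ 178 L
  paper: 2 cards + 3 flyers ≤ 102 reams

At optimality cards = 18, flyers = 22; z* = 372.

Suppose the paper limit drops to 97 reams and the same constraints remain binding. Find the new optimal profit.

362

Check each constraint at x*: press time 134/147 (slack 13); collating 84/84 (tight); ink 156/178 (slack 22); paper 102/102 (tight).
By complementary slackness, y = 0 for the non-binding constraints.
The binding rows give the dual system: 1·y_collating + 2·y_paper = 6 and 3·y_collating + 3·y_paper = 12.
This yields shadow prices y_collating = 2, y_paper = 2.
Δz = y_paper·Δb = 2 × (-5) = -10, so new z* = 372 − 10 = 362.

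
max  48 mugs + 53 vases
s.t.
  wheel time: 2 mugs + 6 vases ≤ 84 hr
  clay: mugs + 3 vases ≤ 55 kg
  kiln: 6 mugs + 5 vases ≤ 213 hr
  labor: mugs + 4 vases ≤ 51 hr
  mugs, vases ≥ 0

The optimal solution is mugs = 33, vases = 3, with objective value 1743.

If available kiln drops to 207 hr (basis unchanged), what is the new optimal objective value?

At the optimum: wheel time uses 84 of 84 (binding); clay uses 42 of 55 (slack = 13); kiln uses 213 of 213 (binding); labor uses 45 of 51 (slack = 6).
Slack constraints have shadow price 0 (complementary slackness).
Dual feasibility on the basic columns requires 2·y_wheel time + 6·y_kiln = 48, 6·y_wheel time + 5·y_kiln = 53.
Solving: y_wheel time = 3, y_kiln = 7.
Δz = y_kiln·Δb = 7 × (-6) = -42, so new z* = 1743 − 42 = 1701.

1701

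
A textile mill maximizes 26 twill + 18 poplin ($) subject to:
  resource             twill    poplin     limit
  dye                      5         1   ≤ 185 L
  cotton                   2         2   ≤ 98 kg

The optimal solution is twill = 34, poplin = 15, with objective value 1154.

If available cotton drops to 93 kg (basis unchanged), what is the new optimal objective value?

Both dye and cotton are binding at x*.
From A_Bᵀ y = c: 5·y_dye + 2·y_cotton = 26; 1·y_dye + 2·y_cotton = 18.
→ y_dye = 2 and y_cotton = 8.
Δz = y_cotton·Δb = 8 × (-5) = -40, so new z* = 1154 − 40 = 1114.

1114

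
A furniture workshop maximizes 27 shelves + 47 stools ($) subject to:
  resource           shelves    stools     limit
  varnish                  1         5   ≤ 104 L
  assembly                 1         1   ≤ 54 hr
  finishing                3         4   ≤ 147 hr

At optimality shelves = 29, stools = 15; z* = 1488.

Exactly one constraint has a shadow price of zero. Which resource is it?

varnish: 104/104 (binding)
assembly: 44/54 (slack 10)
finishing: 147/147 (binding)
By complementary slackness, a constraint with positive slack has shadow price 0 → assembly.

assembly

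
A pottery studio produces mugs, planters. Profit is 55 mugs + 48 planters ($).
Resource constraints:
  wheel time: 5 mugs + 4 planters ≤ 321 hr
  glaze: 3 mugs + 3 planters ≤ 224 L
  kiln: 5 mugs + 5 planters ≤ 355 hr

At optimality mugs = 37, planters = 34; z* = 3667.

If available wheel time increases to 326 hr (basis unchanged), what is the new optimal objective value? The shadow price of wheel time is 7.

Δb = 5, so new z* = 3667 + (7)·(5) = 3667 + 35 = 3702.

3702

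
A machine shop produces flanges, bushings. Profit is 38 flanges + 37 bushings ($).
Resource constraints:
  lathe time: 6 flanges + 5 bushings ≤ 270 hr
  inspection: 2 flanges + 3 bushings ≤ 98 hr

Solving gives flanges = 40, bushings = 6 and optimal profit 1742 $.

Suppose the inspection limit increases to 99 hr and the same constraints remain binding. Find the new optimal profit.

1746

At the optimum: lathe time uses 270 of 270 (binding); inspection uses 98 of 98 (binding).
From A_Bᵀ y = c: 6·y_lathe time + 2·y_inspection = 38; 5·y_lathe time + 3·y_inspection = 37.
Solving: y_lathe time = 5, y_inspection = 4.
Δz = y_inspection·Δb = 4 × (1) = 4, so new z* = 1742 + 4 = 1746.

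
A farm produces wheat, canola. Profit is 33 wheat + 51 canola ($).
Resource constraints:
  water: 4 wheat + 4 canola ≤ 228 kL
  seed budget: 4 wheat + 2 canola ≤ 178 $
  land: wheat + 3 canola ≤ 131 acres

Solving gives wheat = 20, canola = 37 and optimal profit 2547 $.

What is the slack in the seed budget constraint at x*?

24

seed budget used = 4·20 + 2·37 = 154; slack = 178 − 154 = 24.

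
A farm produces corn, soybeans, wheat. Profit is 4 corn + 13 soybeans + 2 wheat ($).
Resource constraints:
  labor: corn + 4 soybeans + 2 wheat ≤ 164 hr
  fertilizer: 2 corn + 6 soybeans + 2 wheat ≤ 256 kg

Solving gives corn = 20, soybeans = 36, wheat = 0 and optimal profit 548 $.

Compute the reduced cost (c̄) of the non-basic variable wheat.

Check each constraint at x*: labor 164/164 (tight); fertilizer 256/256 (tight).
The binding rows give the dual system: 1·y_labor + 2·y_fertilizer = 4 and 4·y_labor + 6·y_fertilizer = 13.
Solving: y_labor = 1, y_fertilizer = 1.5.
Reduced cost of wheat: c₃ − yᵀa₃ = 2 − (1·2 + 1.5·2) = 2 − 5 = -3.

-3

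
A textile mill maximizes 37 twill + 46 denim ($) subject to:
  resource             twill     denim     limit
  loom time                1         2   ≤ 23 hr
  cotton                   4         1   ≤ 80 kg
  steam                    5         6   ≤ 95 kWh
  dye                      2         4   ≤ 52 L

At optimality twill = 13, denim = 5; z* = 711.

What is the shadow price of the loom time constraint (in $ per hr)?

At the optimum: loom time uses 23 of 23 (binding); cotton uses 57 of 80 (slack = 23); steam uses 95 of 95 (binding); dye uses 46 of 52 (slack = 6).
Since cotton, dye are not tight, their duals are 0.
Dual feasibility on the basic columns requires 1·y_loom time + 5·y_steam = 37, 2·y_loom time + 6·y_steam = 46.
→ y_loom time = 2 and y_steam = 7.
Shadow price of loom time = 2.

2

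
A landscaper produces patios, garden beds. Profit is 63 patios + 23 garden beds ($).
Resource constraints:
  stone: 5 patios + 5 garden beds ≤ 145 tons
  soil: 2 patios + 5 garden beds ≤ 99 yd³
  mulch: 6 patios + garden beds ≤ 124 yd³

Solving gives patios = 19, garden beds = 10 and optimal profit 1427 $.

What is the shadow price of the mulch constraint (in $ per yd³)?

Check each constraint at x*: stone 145/145 (tight); soil 88/99 (slack 11); mulch 124/124 (tight).
Since soil is not tight, its dual is 0.
Dual feasibility on the basic columns requires 5·y_stone + 6·y_mulch = 63, 5·y_stone + 1·y_mulch = 23.
This yields shadow prices y_stone = 3, y_mulch = 8.
Shadow price of mulch = 8.

8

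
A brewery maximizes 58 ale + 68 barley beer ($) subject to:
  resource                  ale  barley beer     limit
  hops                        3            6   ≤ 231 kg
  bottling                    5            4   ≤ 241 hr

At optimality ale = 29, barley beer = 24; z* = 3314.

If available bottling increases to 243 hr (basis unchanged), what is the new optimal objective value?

3330

At the optimum: hops uses 231 of 231 (binding); bottling uses 241 of 241 (binding).
From A_Bᵀ y = c: 3·y_hops + 5·y_bottling = 58; 6·y_hops + 4·y_bottling = 68.
→ y_hops = 6 and y_bottling = 8.
Δz = y_bottling·Δb = 8 × (2) = 16, so new z* = 3314 + 16 = 3330.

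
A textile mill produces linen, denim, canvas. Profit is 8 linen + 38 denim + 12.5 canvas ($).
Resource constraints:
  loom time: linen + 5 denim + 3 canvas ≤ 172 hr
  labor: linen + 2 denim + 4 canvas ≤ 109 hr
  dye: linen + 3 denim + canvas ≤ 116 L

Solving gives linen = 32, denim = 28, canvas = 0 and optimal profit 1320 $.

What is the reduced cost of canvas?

Binding: loom time and dye. Non-binding: labor (21 unused).
Slack constraints have shadow price 0 (complementary slackness).
From A_Bᵀ y = c: 1·y_loom time + 1·y_dye = 8; 5·y_loom time + 3·y_dye = 38.
This yields shadow prices y_loom time = 7, y_dye = 1.
Reduced cost of canvas: c₃ − yᵀa₃ = 12.5 − (7·3 + 1·1) = 12.5 − 22 = -9.5.

-9.5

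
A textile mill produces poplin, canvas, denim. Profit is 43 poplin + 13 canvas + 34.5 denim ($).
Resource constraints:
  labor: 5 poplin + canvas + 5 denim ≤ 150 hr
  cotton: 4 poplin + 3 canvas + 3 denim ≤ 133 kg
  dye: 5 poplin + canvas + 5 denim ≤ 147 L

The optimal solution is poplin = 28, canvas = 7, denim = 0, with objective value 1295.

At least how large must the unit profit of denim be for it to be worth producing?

At the optimum: labor uses 147 of 150 (slack = 3); cotton uses 133 of 133 (binding); dye uses 147 of 147 (binding).
Since labor is not tight, its dual is 0.
Dual feasibility on the basic columns requires 4·y_cotton + 5·y_dye = 43, 3·y_cotton + 1·y_dye = 13.
This yields shadow prices y_cotton = 2, y_dye = 7.
denim enters the basis when its profit ≥ yᵀa₃ = 2·3 + 7·5 = 41.

41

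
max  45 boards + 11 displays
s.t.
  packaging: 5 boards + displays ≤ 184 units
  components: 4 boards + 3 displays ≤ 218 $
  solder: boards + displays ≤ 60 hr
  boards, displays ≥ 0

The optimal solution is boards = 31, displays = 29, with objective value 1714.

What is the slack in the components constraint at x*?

7

components used = 4·31 + 3·29 = 211; slack = 218 − 211 = 7.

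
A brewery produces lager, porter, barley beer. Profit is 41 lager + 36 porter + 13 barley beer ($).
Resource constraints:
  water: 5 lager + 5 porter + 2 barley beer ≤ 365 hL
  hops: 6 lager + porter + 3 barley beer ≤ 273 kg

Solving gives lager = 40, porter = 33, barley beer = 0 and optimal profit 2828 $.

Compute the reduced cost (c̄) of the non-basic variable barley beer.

Both water and hops are binding at x*.
Dual feasibility on the basic columns requires 5·y_water + 6·y_hops = 41, 5·y_water + 1·y_hops = 36.
This yields shadow prices y_water = 7, y_hops = 1.
Reduced cost of barley beer: c₃ − yᵀa₃ = 13 − (7·2 + 1·3) = 13 − 17 = -4.

-4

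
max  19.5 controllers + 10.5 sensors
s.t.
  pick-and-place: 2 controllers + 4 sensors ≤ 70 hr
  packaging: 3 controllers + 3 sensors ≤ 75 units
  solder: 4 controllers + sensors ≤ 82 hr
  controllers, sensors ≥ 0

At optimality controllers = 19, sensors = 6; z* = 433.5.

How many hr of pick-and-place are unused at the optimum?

pick-and-place used = 2·19 + 4·6 = 62; slack = 70 − 62 = 8.

8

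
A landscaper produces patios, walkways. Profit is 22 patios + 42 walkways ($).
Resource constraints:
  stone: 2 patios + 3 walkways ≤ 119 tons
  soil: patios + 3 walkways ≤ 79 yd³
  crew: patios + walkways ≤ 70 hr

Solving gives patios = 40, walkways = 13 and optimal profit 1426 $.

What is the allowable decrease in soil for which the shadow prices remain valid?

Binding constraints: stone, soil. The basis is B = [[2,3],[1,3]] with det 3.
Per unit decrease in soil, x* moves by d = (1, -0.6667).
The basis stays optimal until walkways reaches 0; allowable decrease = 19.5 yd³.

19.5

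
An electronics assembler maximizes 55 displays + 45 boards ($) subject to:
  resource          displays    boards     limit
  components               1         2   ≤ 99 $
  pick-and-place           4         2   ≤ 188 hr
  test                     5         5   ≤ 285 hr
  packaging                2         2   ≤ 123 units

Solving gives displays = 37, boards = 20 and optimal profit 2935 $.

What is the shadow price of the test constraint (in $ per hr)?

Check each constraint at x*: components 77/99 (slack 22); pick-and-place 188/188 (tight); test 285/285 (tight); packaging 114/123 (slack 9).
By complementary slackness, y = 0 for the non-binding constraints.
Dual feasibility on the basic columns requires 4·y_pick-and-place + 5·y_test = 55, 2·y_pick-and-place + 5·y_test = 45.
This yields shadow prices y_pick-and-place = 5, y_test = 7.
Shadow price of test = 7.

7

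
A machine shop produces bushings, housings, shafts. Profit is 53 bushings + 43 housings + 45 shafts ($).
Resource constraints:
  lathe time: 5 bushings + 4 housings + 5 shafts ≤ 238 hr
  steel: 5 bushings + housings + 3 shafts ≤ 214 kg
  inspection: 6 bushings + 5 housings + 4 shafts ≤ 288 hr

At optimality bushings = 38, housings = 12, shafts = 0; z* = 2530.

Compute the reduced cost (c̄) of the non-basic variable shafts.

Check each constraint at x*: lathe time 238/238 (tight); steel 202/214 (slack 12); inspection 288/288 (tight).
Slack constraints have shadow price 0 (complementary slackness).
From A_Bᵀ y = c: 5·y_lathe time + 6·y_inspection = 53; 4·y_lathe time + 5·y_inspection = 43.
→ y_lathe time = 7 and y_inspection = 3.
Reduced cost of shafts: c₃ − yᵀa₃ = 45 − (7·5 + 3·4) = 45 − 47 = -2.

-2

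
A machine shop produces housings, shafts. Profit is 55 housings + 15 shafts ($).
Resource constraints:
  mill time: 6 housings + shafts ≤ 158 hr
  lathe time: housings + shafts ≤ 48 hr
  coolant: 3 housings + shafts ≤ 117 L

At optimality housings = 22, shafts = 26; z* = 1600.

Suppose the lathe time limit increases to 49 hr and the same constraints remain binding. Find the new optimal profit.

1607

Check each constraint at x*: mill time 158/158 (tight); lathe time 48/48 (tight); coolant 92/117 (slack 25).
Slack constraints have shadow price 0 (complementary slackness).
The binding rows give the dual system: 6·y_mill time + 1·y_lathe time = 55 and 1·y_mill time + 1·y_lathe time = 15.
This yields shadow prices y_mill time = 8, y_lathe time = 7.
Δz = y_lathe time·Δb = 7 × (1) = 7, so new z* = 1600 + 7 = 1607.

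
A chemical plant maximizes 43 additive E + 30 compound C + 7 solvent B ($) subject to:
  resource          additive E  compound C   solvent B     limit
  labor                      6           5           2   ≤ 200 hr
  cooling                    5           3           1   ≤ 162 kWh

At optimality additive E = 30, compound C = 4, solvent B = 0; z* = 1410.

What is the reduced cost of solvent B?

-4

At the optimum: labor uses 200 of 200 (binding); cooling uses 162 of 162 (binding).
Dual feasibility on the basic columns requires 6·y_labor + 5·y_cooling = 43, 5·y_labor + 3·y_cooling = 30.
This yields shadow prices y_labor = 3, y_cooling = 5.
Reduced cost of solvent B: c₃ − yᵀa₃ = 7 − (3·2 + 5·1) = 7 − 11 = -4.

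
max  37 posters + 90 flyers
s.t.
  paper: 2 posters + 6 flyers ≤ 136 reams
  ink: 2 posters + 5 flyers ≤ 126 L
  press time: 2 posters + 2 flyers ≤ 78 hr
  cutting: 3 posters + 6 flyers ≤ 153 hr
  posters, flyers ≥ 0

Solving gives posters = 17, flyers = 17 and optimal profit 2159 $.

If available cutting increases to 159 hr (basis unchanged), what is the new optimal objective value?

Binding: paper and cutting. Non-binding: ink (7 unused), press time (10 unused).
Slack constraints have shadow price 0 (complementary slackness).
From A_Bᵀ y = c: 2·y_paper + 3·y_cutting = 37; 6·y_paper + 6·y_cutting = 90.
→ y_paper = 8 and y_cutting = 7.
Δz = y_cutting·Δb = 7 × (6) = 42, so new z* = 2159 + 42 = 2201.

2201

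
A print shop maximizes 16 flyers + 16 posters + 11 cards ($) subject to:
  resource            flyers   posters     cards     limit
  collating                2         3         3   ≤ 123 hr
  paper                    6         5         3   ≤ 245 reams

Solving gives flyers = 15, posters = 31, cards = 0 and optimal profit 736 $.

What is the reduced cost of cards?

Check each constraint at x*: collating 123/123 (tight); paper 245/245 (tight).
Dual feasibility on the basic columns requires 2·y_collating + 6·y_paper = 16, 3·y_collating + 5·y_paper = 16.
This yields shadow prices y_collating = 2, y_paper = 2.
Reduced cost of cards: c₃ − yᵀa₃ = 11 − (2·3 + 2·3) = 11 − 12 = -1.

-1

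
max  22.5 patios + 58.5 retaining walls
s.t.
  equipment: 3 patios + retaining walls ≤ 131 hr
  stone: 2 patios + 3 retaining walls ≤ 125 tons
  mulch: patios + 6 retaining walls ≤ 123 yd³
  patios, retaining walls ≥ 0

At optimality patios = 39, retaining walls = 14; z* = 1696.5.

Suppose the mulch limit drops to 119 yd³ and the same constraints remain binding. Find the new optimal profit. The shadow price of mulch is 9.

1660.5

Δb = -4, so new z* = 1696.5 + (9)·(-4) = 1696.5 − 36 = 1660.5.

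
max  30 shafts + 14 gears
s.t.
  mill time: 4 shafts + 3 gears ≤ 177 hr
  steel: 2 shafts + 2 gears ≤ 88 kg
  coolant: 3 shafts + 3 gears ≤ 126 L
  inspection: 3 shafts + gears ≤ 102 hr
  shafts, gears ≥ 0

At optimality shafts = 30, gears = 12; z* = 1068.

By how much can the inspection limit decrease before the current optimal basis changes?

60

Binding constraints: coolant, inspection. The basis is B = [[3,3],[3,1]] with det -6.
Per unit decrease in inspection, x* moves by d = (-0.5, 0.5).
The basis stays optimal until shafts reaches 0; allowable decrease = 60 hr.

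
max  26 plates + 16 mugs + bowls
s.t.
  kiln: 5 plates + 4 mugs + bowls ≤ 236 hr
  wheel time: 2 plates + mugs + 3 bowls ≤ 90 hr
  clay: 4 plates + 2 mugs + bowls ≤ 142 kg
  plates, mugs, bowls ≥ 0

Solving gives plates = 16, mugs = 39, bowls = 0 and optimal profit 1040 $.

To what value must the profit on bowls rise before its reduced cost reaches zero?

At the optimum: kiln uses 236 of 236 (binding); wheel time uses 71 of 90 (slack = 19); clay uses 142 of 142 (binding).
By complementary slackness, y = 0 for the non-binding constraint.
Dual feasibility on the basic columns requires 5·y_kiln + 4·y_clay = 26, 4·y_kiln + 2·y_clay = 16.
→ y_kiln = 2 and y_clay = 4.
bowls enters the basis when its profit ≥ yᵀa₃ = 2·1 + 4·1 = 6.

6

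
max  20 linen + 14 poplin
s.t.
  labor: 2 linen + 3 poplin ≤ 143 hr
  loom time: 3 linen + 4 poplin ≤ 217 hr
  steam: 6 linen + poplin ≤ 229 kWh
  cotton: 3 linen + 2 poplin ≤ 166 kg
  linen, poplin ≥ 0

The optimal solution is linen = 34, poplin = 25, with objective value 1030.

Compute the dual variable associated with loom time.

At the optimum: labor uses 143 of 143 (binding); loom time uses 202 of 217 (slack = 15); steam uses 229 of 229 (binding); cotton uses 152 of 166 (slack = 14).
Since loom time, cotton are not tight, their duals are 0.
Dual feasibility on the basic columns requires 2·y_labor + 6·y_steam = 20, 3·y_labor + 1·y_steam = 14.
Solving: y_labor = 4, y_steam = 2.
Shadow price of loom time = 0.

0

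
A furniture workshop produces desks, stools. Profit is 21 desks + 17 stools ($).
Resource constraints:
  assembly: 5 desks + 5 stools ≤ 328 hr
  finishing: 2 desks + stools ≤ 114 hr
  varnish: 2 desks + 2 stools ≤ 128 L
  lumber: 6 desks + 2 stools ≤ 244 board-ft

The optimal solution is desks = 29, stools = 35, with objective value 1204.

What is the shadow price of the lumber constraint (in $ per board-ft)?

1

At the optimum: assembly uses 320 of 328 (slack = 8); finishing uses 93 of 114 (slack = 21); varnish uses 128 of 128 (binding); lumber uses 244 of 244 (binding).
Since assembly, finishing are not tight, their duals are 0.
Dual feasibility on the basic columns requires 2·y_varnish + 6·y_lumber = 21, 2·y_varnish + 2·y_lumber = 17.
→ y_varnish = 7.5 and y_lumber = 1.
Shadow price of lumber = 1.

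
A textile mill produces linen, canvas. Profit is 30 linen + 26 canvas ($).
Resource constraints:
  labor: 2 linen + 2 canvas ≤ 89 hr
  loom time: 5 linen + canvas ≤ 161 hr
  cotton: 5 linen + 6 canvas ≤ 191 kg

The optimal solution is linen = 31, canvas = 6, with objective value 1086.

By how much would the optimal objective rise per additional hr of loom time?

2

At the optimum: labor uses 74 of 89 (slack = 15); loom time uses 161 of 161 (binding); cotton uses 191 of 191 (binding).
By complementary slackness, y = 0 for the non-binding constraint.
The binding rows give the dual system: 5·y_loom time + 5·y_cotton = 30 and 1·y_loom time + 6·y_cotton = 26.
→ y_loom time = 2 and y_cotton = 4.
Shadow price of loom time = 2.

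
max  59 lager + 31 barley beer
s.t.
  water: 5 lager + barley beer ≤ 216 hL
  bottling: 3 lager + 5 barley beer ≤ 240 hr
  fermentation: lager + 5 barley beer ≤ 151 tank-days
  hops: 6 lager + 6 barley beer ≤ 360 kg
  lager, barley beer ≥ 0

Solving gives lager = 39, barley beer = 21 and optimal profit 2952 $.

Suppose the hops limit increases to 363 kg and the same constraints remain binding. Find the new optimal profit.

2964

Binding: water and hops. Non-binding: bottling (18 unused), fermentation (7 unused).
Slack constraints have shadow price 0 (complementary slackness).
From A_Bᵀ y = c: 5·y_water + 6·y_hops = 59; 1·y_water + 6·y_hops = 31.
Solving: y_water = 7, y_hops = 4.
Δz = y_hops·Δb = 4 × (3) = 12, so new z* = 2952 + 12 = 2964.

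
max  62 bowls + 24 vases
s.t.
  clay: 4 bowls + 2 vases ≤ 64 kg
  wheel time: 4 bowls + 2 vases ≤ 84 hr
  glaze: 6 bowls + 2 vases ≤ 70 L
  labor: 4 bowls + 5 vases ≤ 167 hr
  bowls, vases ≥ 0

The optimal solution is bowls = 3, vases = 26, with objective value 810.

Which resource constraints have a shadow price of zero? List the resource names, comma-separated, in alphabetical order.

clay: 64/64 (binding)
wheel time: 64/84 (slack 20)
glaze: 70/70 (binding)
labor: 142/167 (slack 25)
By complementary slackness, a constraint with positive slack has shadow price 0 → labor, wheel time.

labor, wheel time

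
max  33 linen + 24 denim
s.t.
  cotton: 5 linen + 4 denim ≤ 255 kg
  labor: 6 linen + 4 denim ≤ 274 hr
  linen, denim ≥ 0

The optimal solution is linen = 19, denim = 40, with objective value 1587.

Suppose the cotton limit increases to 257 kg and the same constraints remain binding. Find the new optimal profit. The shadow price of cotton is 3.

1593

Δb = 2, so new z* = 1587 + (3)·(2) = 1587 + 6 = 1593.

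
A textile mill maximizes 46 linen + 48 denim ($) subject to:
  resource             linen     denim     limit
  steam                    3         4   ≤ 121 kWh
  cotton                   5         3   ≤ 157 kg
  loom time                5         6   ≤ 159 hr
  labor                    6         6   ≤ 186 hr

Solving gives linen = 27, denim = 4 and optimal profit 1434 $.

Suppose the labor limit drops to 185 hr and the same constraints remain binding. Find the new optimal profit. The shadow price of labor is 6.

Δb = -1, so new z* = 1434 + (6)·(-1) = 1434 − 6 = 1428.

1428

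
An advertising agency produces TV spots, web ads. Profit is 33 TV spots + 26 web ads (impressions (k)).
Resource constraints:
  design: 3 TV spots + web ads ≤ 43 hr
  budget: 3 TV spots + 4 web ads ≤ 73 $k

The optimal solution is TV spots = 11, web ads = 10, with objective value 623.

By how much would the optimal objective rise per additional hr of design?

6

At the optimum: design uses 43 of 43 (binding); budget uses 73 of 73 (binding).
Dual feasibility on the basic columns requires 3·y_design + 3·y_budget = 33, 1·y_design + 4·y_budget = 26.
Solving: y_design = 6, y_budget = 5.
Shadow price of design = 6.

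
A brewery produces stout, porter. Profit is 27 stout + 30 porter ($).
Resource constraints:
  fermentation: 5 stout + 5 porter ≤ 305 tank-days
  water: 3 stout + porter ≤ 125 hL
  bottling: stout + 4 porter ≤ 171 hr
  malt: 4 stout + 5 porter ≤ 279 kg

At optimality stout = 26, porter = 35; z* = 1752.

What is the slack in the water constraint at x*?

12

water used = 3·26 + 1·35 = 113; slack = 125 − 113 = 12.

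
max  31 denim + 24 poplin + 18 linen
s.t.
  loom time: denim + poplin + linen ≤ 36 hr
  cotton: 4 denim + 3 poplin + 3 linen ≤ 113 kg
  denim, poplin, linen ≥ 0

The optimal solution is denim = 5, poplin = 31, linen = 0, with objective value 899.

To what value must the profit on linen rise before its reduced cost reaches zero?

24

Both loom time and cotton are binding at x*.
From A_Bᵀ y = c: 1·y_loom time + 4·y_cotton = 31; 1·y_loom time + 3·y_cotton = 24.
Solving: y_loom time = 3, y_cotton = 7.
linen enters the basis when its profit ≥ yᵀa₃ = 3·1 + 7·3 = 24.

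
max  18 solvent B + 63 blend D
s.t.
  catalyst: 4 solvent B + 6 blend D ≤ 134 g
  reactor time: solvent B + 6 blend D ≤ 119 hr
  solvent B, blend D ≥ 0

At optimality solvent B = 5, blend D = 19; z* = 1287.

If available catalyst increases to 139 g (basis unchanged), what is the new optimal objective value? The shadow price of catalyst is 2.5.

Δb = 5, so new z* = 1287 + (2.5)·(5) = 1287 + 12.5 = 1299.5.

1299.5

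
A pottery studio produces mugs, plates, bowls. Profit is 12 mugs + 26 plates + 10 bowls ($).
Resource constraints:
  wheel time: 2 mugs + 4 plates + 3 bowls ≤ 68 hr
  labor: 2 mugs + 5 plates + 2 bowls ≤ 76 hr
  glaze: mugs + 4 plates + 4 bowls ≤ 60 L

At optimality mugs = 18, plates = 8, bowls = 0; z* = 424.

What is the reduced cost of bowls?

-6

Check each constraint at x*: wheel time 68/68 (tight); labor 76/76 (tight); glaze 50/60 (slack 10).
By complementary slackness, y = 0 for the non-binding constraint.
From A_Bᵀ y = c: 2·y_wheel time + 2·y_labor = 12; 4·y_wheel time + 5·y_labor = 26.
→ y_wheel time = 4 and y_labor = 2.
Reduced cost of bowls: c₃ − yᵀa₃ = 10 − (4·3 + 2·2) = 10 − 16 = -6.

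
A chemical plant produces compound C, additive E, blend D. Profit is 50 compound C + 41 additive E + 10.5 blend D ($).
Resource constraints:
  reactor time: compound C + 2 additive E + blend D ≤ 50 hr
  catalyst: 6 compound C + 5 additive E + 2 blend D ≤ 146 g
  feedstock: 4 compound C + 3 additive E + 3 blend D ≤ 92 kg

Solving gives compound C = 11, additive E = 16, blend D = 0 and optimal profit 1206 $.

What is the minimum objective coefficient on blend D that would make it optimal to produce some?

Check each constraint at x*: reactor time 43/50 (slack 7); catalyst 146/146 (tight); feedstock 92/92 (tight).
Slack constraints have shadow price 0 (complementary slackness).
The binding rows give the dual system: 6·y_catalyst + 4·y_feedstock = 50 and 5·y_catalyst + 3·y_feedstock = 41.
→ y_catalyst = 7 and y_feedstock = 2.
blend D enters the basis when its profit ≥ yᵀa₃ = 7·2 + 2·3 = 20.

20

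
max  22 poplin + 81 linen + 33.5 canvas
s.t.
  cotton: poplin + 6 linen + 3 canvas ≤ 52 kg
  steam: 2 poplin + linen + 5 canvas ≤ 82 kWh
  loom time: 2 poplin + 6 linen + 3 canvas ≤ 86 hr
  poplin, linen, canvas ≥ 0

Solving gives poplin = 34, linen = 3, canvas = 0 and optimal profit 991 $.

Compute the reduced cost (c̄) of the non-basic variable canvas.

At the optimum: cotton uses 52 of 52 (binding); steam uses 71 of 82 (slack = 11); loom time uses 86 of 86 (binding).
By complementary slackness, y = 0 for the non-binding constraint.
Dual feasibility on the basic columns requires 1·y_cotton + 2·y_loom time = 22, 6·y_cotton + 6·y_loom time = 81.
Solving: y_cotton = 5, y_loom time = 8.5.
Reduced cost of canvas: c₃ − yᵀa₃ = 33.5 − (5·3 + 8.5·3) = 33.5 − 40.5 = -7.

-7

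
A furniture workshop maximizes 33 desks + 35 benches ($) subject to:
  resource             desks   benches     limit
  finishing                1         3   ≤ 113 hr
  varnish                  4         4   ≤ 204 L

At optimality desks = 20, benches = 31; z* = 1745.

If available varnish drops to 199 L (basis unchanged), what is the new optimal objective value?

1705

Check each constraint at x*: finishing 113/113 (tight); varnish 204/204 (tight).
The binding rows give the dual system: 1·y_finishing + 4·y_varnish = 33 and 3·y_finishing + 4·y_varnish = 35.
This yields shadow prices y_finishing = 1, y_varnish = 8.
Δz = y_varnish·Δb = 8 × (-5) = -40, so new z* = 1745 − 40 = 1705.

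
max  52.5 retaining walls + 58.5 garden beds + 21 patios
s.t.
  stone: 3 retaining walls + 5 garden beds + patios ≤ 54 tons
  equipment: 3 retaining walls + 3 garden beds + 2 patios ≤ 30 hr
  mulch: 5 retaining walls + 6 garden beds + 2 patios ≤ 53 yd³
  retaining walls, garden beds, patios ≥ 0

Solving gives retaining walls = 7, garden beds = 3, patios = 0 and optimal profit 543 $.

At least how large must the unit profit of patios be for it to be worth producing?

27

Check each constraint at x*: stone 36/54 (slack 18); equipment 30/30 (tight); mulch 53/53 (tight).
Slack constraints have shadow price 0 (complementary slackness).
Dual feasibility on the basic columns requires 3·y_equipment + 5·y_mulch = 52.5, 3·y_equipment + 6·y_mulch = 58.5.
→ y_equipment = 7.5 and y_mulch = 6.
patios enters the basis when its profit ≥ yᵀa₃ = 7.5·2 + 6·2 = 27.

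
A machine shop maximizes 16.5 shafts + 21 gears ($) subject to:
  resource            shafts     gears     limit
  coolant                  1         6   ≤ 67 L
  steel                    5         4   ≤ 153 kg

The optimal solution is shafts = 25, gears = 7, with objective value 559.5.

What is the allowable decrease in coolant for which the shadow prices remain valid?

Binding constraints: coolant, steel. The basis is B = [[1,6],[5,4]] with det -26.
Per unit decrease in coolant, x* moves by d = (0.1538, -0.1923).
The basis stays optimal until gears reaches 0; allowable decrease = 36.4 L.

36.4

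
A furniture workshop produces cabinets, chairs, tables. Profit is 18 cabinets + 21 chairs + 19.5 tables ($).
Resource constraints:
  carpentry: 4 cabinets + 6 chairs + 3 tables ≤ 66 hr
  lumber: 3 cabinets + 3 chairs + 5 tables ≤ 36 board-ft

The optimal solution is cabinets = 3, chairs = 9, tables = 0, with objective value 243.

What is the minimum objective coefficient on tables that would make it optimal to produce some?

Check each constraint at x*: carpentry 66/66 (tight); lumber 36/36 (tight).
From A_Bᵀ y = c: 4·y_carpentry + 3·y_lumber = 18; 6·y_carpentry + 3·y_lumber = 21.
→ y_carpentry = 1.5 and y_lumber = 4.
tables enters the basis when its profit ≥ yᵀa₃ = 1.5·3 + 4·5 = 24.5.

24.5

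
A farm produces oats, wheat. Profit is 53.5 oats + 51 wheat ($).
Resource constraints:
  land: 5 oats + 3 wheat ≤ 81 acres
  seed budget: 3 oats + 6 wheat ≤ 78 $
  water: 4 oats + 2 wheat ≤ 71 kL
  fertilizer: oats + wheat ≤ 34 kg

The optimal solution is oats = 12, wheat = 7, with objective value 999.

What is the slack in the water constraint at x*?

water used = 4·12 + 2·7 = 62; slack = 71 − 62 = 9.

9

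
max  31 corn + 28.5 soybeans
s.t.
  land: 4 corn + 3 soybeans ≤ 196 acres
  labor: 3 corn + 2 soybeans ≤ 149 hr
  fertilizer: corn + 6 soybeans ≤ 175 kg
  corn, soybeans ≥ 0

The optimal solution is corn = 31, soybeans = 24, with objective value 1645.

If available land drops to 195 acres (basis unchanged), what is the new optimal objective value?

Binding: land and fertilizer. Non-binding: labor (8 unused).
Since labor is not tight, its dual is 0.
Dual feasibility on the basic columns requires 4·y_land + 1·y_fertilizer = 31, 3·y_land + 6·y_fertilizer = 28.5.
This yields shadow prices y_land = 7.5, y_fertilizer = 1.
Δz = y_land·Δb = 7.5 × (-1) = -7.5, so new z* = 1645 − 7.5 = 1637.5.

1637.5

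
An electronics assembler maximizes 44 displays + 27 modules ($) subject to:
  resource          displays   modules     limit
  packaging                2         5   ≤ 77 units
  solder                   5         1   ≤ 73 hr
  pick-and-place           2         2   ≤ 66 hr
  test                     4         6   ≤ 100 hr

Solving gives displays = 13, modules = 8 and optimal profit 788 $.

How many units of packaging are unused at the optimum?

packaging used = 2·13 + 5·8 = 66; slack = 77 − 66 = 11.

11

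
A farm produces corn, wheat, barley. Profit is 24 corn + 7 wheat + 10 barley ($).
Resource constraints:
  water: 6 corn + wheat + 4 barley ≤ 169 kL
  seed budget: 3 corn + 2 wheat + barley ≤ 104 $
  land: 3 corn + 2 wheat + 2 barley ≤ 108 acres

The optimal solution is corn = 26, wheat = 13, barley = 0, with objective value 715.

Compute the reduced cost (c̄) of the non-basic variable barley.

At the optimum: water uses 169 of 169 (binding); seed budget uses 104 of 104 (binding); land uses 104 of 108 (slack = 4).
Since land is not tight, its dual is 0.
The binding rows give the dual system: 6·y_water + 3·y_seed budget = 24 and 1·y_water + 2·y_seed budget = 7.
→ y_water = 3 and y_seed budget = 2.
Reduced cost of barley: c₃ − yᵀa₃ = 10 − (3·4 + 2·1) = 10 − 14 = -4.

-4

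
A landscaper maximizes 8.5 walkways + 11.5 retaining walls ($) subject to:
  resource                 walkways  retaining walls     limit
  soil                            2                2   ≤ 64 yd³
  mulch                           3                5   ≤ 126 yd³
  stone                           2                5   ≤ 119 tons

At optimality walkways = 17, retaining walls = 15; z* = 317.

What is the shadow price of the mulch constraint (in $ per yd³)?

1.5

Check each constraint at x*: soil 64/64 (tight); mulch 126/126 (tight); stone 109/119 (slack 10).
By complementary slackness, y = 0 for the non-binding constraint.
From A_Bᵀ y = c: 2·y_soil + 3·y_mulch = 8.5; 2·y_soil + 5·y_mulch = 11.5.
This yields shadow prices y_soil = 2, y_mulch = 1.5.
Shadow price of mulch = 1.5.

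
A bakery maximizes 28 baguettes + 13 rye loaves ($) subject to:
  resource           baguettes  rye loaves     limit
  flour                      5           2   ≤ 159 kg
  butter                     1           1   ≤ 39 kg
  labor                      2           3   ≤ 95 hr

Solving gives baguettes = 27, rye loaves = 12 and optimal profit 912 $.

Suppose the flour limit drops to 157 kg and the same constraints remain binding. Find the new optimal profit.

Binding: flour and butter. Non-binding: labor (5 unused).
Since labor is not tight, its dual is 0.
Dual feasibility on the basic columns requires 5·y_flour + 1·y_butter = 28, 2·y_flour + 1·y_butter = 13.
→ y_flour = 5 and y_butter = 3.
Δz = y_flour·Δb = 5 × (-2) = -10, so new z* = 912 − 10 = 902.

902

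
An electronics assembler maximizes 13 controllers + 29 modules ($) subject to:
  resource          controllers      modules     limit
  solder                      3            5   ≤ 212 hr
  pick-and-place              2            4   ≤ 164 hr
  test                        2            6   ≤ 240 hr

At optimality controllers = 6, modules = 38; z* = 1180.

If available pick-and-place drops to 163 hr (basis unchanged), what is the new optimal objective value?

1175

Check each constraint at x*: solder 208/212 (slack 4); pick-and-place 164/164 (tight); test 240/240 (tight).
Slack constraints have shadow price 0 (complementary slackness).
From A_Bᵀ y = c: 2·y_pick-and-place + 2·y_test = 13; 4·y_pick-and-place + 6·y_test = 29.
→ y_pick-and-place = 5 and y_test = 1.5.
Δz = y_pick-and-place·Δb = 5 × (-1) = -5, so new z* = 1180 − 5 = 1175.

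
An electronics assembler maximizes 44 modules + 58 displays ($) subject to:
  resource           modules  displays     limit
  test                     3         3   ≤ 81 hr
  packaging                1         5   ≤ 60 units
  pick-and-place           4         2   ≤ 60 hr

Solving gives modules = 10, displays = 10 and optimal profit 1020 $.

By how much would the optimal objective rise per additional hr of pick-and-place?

Binding: packaging and pick-and-place. Non-binding: test (21 unused).
Since test is not tight, its dual is 0.
Dual feasibility on the basic columns requires 1·y_packaging + 4·y_pick-and-place = 44, 5·y_packaging + 2·y_pick-and-place = 58.
Solving: y_packaging = 8, y_pick-and-place = 9.
Shadow price of pick-and-place = 9.

9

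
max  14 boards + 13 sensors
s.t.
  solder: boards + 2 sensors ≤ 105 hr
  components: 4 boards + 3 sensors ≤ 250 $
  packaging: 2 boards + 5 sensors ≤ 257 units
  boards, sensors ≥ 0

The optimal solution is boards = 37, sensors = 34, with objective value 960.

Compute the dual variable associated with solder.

Check each constraint at x*: solder 105/105 (tight); components 250/250 (tight); packaging 244/257 (slack 13).
Slack constraints have shadow price 0 (complementary slackness).
Dual feasibility on the basic columns requires 1·y_solder + 4·y_components = 14, 2·y_solder + 3·y_components = 13.
This yields shadow prices y_solder = 2, y_components = 3.
Shadow price of solder = 2.

2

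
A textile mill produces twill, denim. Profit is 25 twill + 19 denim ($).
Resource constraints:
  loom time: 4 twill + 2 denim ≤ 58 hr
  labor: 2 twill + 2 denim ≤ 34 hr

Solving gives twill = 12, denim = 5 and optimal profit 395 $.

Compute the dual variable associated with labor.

Both loom time and labor are binding at x*.
The binding rows give the dual system: 4·y_loom time + 2·y_labor = 25 and 2·y_loom time + 2·y_labor = 19.
Solving: y_loom time = 3, y_labor = 6.5.
Shadow price of labor = 6.5.

6.5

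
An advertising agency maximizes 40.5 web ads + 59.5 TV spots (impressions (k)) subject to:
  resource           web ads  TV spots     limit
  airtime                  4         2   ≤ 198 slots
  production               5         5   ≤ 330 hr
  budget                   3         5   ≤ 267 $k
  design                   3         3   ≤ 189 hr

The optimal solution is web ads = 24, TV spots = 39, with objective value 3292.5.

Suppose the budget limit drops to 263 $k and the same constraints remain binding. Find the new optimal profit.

3254.5

Binding: budget and design. Non-binding: airtime (24 unused), production (15 unused).
Slack constraints have shadow price 0 (complementary slackness).
From A_Bᵀ y = c: 3·y_budget + 3·y_design = 40.5; 5·y_budget + 3·y_design = 59.5.
Solving: y_budget = 9.5, y_design = 4.
Δz = y_budget·Δb = 9.5 × (-4) = -38, so new z* = 3292.5 − 38 = 3254.5.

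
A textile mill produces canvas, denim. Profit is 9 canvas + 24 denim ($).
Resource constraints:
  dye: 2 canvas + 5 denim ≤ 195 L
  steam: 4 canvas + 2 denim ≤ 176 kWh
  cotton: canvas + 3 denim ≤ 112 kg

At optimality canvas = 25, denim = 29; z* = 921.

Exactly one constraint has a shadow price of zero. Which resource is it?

dye: 195/195 (binding)
steam: 158/176 (slack 18)
cotton: 112/112 (binding)
By complementary slackness, a constraint with positive slack has shadow price 0 → steam.

steam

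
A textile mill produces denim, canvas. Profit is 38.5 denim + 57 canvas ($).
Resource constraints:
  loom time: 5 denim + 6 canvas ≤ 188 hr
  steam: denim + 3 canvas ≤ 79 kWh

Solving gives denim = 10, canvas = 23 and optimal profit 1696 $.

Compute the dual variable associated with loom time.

6.5

Check each constraint at x*: loom time 188/188 (tight); steam 79/79 (tight).
The binding rows give the dual system: 5·y_loom time + 1·y_steam = 38.5 and 6·y_loom time + 3·y_steam = 57.
Solving: y_loom time = 6.5, y_steam = 6.
Shadow price of loom time = 6.5.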